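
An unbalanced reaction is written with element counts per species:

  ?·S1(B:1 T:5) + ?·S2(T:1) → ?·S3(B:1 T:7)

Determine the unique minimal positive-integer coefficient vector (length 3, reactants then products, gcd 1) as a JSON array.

B: 1·1+2·0 = 1 | 1·1 = 1
T: 1·5+2·1 = 7 | 1·7 = 7
gcd(1,2,1) = 1

Coefficients: [1, 2, 1]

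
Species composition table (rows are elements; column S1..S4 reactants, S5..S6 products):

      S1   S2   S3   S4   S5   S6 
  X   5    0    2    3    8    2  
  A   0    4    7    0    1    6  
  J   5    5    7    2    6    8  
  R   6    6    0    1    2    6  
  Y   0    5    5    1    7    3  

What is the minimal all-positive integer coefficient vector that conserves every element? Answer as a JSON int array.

X: 2·5+3·0+3·2+6·3 = 34 | 3·8+5·2 = 34
A: 2·0+3·4+3·7+6·0 = 33 | 3·1+5·6 = 33
J: 2·5+3·5+3·7+6·2 = 58 | 3·6+5·8 = 58
R: 2·6+3·6+3·0+6·1 = 36 | 3·2+5·6 = 36
Y: 2·0+3·5+3·5+6·1 = 36 | 3·7+5·3 = 36
gcd(2,3,3,6,3,5) = 1

Coefficients: [2, 3, 3, 6, 3, 5]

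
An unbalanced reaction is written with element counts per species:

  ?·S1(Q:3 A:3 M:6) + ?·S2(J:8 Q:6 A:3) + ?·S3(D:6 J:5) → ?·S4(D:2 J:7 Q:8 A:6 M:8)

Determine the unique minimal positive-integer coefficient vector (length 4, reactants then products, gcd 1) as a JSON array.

D: 4·0+2·0+1·6 = 6 | 3·2 = 6
J: 4·0+2·8+1·5 = 21 | 3·7 = 21
Q: 4·3+2·6+1·0 = 24 | 3·8 = 24
A: 4·3+2·3+1·0 = 18 | 3·6 = 18
M: 4·6+2·0+1·0 = 24 | 3·8 = 24
gcd(4,2,1,3) = 1

Coefficients: [4, 2, 1, 3]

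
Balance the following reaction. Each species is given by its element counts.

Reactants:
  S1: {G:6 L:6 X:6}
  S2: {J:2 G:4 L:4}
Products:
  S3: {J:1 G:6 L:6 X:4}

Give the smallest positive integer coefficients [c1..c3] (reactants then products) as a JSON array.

Coefficients: [4, 3, 6]

J: 4·0+3·2 = 6 | 6·1 = 6
G: 4·6+3·4 = 36 | 6·6 = 36
L: 4·6+3·4 = 36 | 6·6 = 36
X: 4·6+3·0 = 24 | 6·4 = 24
gcd(4,3,6) = 1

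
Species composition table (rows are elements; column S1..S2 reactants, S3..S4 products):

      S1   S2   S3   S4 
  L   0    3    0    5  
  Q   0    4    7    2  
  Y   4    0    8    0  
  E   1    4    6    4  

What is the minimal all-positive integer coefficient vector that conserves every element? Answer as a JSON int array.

L: 4·0+5·3 = 15 | 2·0+3·5 = 15
Q: 4·0+5·4 = 20 | 2·7+3·2 = 20
Y: 4·4+5·0 = 16 | 2·8+3·0 = 16
E: 4·1+5·4 = 24 | 2·6+3·4 = 24
gcd(4,5,2,3) = 1

Coefficients: [4, 5, 2, 3]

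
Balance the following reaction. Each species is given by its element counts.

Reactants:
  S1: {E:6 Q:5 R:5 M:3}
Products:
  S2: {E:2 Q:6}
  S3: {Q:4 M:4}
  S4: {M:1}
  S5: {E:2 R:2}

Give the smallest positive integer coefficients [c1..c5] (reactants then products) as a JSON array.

E: 2·6 = 12 | 1·2+1·0+2·0+5·2 = 12
Q: 2·5 = 10 | 1·6+1·4+2·0+5·0 = 10
R: 2·5 = 10 | 1·0+1·0+2·0+5·2 = 10
M: 2·3 = 6 | 1·0+1·4+2·1+5·0 = 6
gcd(2,1,1,2,5) = 1

Coefficients: [2, 1, 1, 2, 5]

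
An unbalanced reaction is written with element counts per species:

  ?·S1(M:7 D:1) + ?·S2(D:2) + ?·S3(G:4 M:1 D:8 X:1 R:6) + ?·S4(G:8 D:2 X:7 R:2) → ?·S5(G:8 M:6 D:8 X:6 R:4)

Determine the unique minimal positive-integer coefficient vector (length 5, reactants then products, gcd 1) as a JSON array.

Coefficients: [4, 6, 2, 4, 5]

G: 4·0+6·0+2·4+4·8 = 40 | 5·8 = 40
M: 4·7+6·0+2·1+4·0 = 30 | 5·6 = 30
D: 4·1+6·2+2·8+4·2 = 40 | 5·8 = 40
X: 4·0+6·0+2·1+4·7 = 30 | 5·6 = 30
R: 4·0+6·0+2·6+4·2 = 20 | 5·4 = 20
gcd(4,6,2,4,5) = 1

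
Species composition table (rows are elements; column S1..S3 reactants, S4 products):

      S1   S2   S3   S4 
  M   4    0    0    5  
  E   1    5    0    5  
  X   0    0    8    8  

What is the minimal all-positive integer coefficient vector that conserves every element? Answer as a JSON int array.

M: 5·4+3·0+4·0 = 20 | 4·5 = 20
E: 5·1+3·5+4·0 = 20 | 4·5 = 20
X: 5·0+3·0+4·8 = 32 | 4·8 = 32
gcd(5,3,4,4) = 1

Coefficients: [5, 3, 4, 4]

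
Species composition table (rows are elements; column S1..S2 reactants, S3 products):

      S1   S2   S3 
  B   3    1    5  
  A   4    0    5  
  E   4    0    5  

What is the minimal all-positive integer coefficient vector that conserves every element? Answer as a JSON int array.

B: 5·3+5·1 = 20 | 4·5 = 20
A: 5·4+5·0 = 20 | 4·5 = 20
E: 5·4+5·0 = 20 | 4·5 = 20
gcd(5,5,4) = 1

Coefficients: [5, 5, 4]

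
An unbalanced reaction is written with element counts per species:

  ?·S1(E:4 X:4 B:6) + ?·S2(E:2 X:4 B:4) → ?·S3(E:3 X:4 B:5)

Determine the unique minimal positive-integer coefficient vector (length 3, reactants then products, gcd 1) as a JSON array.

E: 1·4+1·2 = 6 | 2·3 = 6
X: 1·4+1·4 = 8 | 2·4 = 8
B: 1·6+1·4 = 10 | 2·5 = 10
gcd(1,1,2) = 1

Coefficients: [1, 1, 2]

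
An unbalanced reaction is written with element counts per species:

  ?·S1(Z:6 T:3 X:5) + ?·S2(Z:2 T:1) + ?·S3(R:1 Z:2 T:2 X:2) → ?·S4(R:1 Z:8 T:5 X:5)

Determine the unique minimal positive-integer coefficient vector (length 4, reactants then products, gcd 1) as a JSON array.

R: 3·0+6·0+5·1 = 5 | 5·1 = 5
Z: 3·6+6·2+5·2 = 40 | 5·8 = 40
T: 3·3+6·1+5·2 = 25 | 5·5 = 25
X: 3·5+6·0+5·2 = 25 | 5·5 = 25
gcd(3,6,5,5) = 1

Coefficients: [3, 6, 5, 5]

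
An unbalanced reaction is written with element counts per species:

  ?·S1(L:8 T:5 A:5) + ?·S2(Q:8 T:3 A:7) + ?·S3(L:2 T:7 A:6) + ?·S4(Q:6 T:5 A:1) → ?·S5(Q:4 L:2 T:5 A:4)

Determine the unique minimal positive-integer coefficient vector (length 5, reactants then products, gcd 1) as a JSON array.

Coefficients: [1, 1, 1, 2, 5]

Q: 1·0+1·8+1·0+2·6 = 20 | 5·4 = 20
L: 1·8+1·0+1·2+2·0 = 10 | 5·2 = 10
T: 1·5+1·3+1·7+2·5 = 25 | 5·5 = 25
A: 1·5+1·7+1·6+2·1 = 20 | 5·4 = 20
gcd(1,1,1,2,5) = 1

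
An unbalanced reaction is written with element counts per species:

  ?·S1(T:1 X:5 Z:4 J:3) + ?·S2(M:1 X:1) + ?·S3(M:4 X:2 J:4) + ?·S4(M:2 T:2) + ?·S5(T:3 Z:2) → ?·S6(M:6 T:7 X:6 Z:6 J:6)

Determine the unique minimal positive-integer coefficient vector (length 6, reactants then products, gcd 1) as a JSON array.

Coefficients: [2, 2, 3, 2, 5, 3]

M: 2·0+2·1+3·4+2·2+5·0 = 18 | 3·6 = 18
T: 2·1+2·0+3·0+2·2+5·3 = 21 | 3·7 = 21
X: 2·5+2·1+3·2+2·0+5·0 = 18 | 3·6 = 18
Z: 2·4+2·0+3·0+2·0+5·2 = 18 | 3·6 = 18
J: 2·3+2·0+3·4+2·0+5·0 = 18 | 3·6 = 18
gcd(2,2,3,2,5,3) = 1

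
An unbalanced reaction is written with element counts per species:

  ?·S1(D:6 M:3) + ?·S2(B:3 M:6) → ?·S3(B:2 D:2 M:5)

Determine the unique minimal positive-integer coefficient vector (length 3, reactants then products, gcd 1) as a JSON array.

B: 1·0+2·3 = 6 | 3·2 = 6
D: 1·6+2·0 = 6 | 3·2 = 6
M: 1·3+2·6 = 15 | 3·5 = 15
gcd(1,2,3) = 1

Coefficients: [1, 2, 3]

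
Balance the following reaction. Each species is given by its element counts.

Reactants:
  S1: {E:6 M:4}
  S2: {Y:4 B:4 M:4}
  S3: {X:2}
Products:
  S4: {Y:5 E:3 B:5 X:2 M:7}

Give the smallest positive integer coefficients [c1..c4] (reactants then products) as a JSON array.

Y: 2·0+5·4+4·0 = 20 | 4·5 = 20
E: 2·6+5·0+4·0 = 12 | 4·3 = 12
B: 2·0+5·4+4·0 = 20 | 4·5 = 20
X: 2·0+5·0+4·2 = 8 | 4·2 = 8
M: 2·4+5·4+4·0 = 28 | 4·7 = 28
gcd(2,5,4,4) = 1

Coefficients: [2, 5, 4, 4]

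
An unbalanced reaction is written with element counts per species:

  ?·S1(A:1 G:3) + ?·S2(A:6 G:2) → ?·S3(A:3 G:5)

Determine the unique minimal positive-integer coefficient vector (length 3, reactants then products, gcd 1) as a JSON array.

A: 6·1+1·6 = 12 | 4·3 = 12
G: 6·3+1·2 = 20 | 4·5 = 20
gcd(6,1,4) = 1

Coefficients: [6, 1, 4]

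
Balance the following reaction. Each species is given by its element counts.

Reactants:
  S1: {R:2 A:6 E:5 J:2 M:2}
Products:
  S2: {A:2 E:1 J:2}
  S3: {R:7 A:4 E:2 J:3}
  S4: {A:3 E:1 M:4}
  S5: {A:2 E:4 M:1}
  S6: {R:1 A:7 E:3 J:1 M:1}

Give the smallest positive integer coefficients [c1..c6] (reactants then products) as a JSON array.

Coefficients: [4, 2, 1, 1, 3, 1]

R: 4·2 = 8 | 2·0+1·7+1·0+3·0+1·1 = 8
A: 4·6 = 24 | 2·2+1·4+1·3+3·2+1·7 = 24
E: 4·5 = 20 | 2·1+1·2+1·1+3·4+1·3 = 20
J: 4·2 = 8 | 2·2+1·3+1·0+3·0+1·1 = 8
M: 4·2 = 8 | 2·0+1·0+1·4+3·1+1·1 = 8
gcd(4,2,1,1,3,1) = 1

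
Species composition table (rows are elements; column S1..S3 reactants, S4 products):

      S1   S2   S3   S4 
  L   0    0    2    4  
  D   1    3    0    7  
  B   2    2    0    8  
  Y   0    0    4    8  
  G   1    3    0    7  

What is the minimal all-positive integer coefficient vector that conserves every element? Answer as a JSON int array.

Coefficients: [5, 3, 4, 2]

L: 5·0+3·0+4·2 = 8 | 2·4 = 8
D: 5·1+3·3+4·0 = 14 | 2·7 = 14
B: 5·2+3·2+4·0 = 16 | 2·8 = 16
Y: 5·0+3·0+4·4 = 16 | 2·8 = 16
G: 5·1+3·3+4·0 = 14 | 2·7 = 14
gcd(5,3,4,2) = 1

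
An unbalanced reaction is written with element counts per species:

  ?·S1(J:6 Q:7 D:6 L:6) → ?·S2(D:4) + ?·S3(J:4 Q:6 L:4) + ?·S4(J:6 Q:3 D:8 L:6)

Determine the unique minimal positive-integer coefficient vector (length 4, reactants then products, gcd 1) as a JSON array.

J: 6·6 = 36 | 5·0+6·4+2·6 = 36
Q: 6·7 = 42 | 5·0+6·6+2·3 = 42
D: 6·6 = 36 | 5·4+6·0+2·8 = 36
L: 6·6 = 36 | 5·0+6·4+2·6 = 36
gcd(6,5,6,2) = 1

Coefficients: [6, 5, 6, 2]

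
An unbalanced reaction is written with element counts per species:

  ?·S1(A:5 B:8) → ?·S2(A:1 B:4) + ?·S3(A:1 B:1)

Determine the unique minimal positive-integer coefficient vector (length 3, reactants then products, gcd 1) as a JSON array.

Coefficients: [1, 1, 4]

A: 1·5 = 5 | 1·1+4·1 = 5
B: 1·8 = 8 | 1·4+4·1 = 8
gcd(1,1,4) = 1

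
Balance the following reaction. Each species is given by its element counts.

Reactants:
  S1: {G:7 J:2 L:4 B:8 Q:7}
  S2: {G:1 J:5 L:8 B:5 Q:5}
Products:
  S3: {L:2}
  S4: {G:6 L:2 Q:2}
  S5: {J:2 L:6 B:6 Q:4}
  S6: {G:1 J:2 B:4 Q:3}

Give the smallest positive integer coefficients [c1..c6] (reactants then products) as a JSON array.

Coefficients: [4, 2, 3, 4, 3, 6]

G: 4·7+2·1 = 30 | 3·0+4·6+3·0+6·1 = 30
J: 4·2+2·5 = 18 | 3·0+4·0+3·2+6·2 = 18
L: 4·4+2·8 = 32 | 3·2+4·2+3·6+6·0 = 32
B: 4·8+2·5 = 42 | 3·0+4·0+3·6+6·4 = 42
Q: 4·7+2·5 = 38 | 3·0+4·2+3·4+6·3 = 38
gcd(4,2,3,4,3,6) = 1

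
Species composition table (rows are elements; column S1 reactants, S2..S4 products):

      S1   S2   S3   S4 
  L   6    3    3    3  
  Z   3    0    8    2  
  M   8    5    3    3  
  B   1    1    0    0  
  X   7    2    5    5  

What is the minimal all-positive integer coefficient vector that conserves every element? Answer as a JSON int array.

L: 6·6 = 36 | 6·3+1·3+5·3 = 36
Z: 6·3 = 18 | 6·0+1·8+5·2 = 18
M: 6·8 = 48 | 6·5+1·3+5·3 = 48
B: 6·1 = 6 | 6·1+1·0+5·0 = 6
X: 6·7 = 42 | 6·2+1·5+5·5 = 42
gcd(6,6,1,5) = 1

Coefficients: [6, 6, 1, 5]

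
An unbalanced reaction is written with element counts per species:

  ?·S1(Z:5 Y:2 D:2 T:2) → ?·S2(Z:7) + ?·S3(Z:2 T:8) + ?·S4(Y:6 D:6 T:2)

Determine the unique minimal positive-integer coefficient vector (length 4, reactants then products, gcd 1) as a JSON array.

Z: 6·5 = 30 | 4·7+1·2+2·0 = 30
Y: 6·2 = 12 | 4·0+1·0+2·6 = 12
D: 6·2 = 12 | 4·0+1·0+2·6 = 12
T: 6·2 = 12 | 4·0+1·8+2·2 = 12
gcd(6,4,1,2) = 1

Coefficients: [6, 4, 1, 2]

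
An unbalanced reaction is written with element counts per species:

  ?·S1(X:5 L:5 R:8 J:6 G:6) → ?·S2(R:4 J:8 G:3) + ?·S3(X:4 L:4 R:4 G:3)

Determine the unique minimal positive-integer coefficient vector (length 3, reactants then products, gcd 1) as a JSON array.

X: 4·5 = 20 | 3·0+5·4 = 20
L: 4·5 = 20 | 3·0+5·4 = 20
R: 4·8 = 32 | 3·4+5·4 = 32
J: 4·6 = 24 | 3·8+5·0 = 24
G: 4·6 = 24 | 3·3+5·3 = 24
gcd(4,3,5) = 1

Coefficients: [4, 3, 5]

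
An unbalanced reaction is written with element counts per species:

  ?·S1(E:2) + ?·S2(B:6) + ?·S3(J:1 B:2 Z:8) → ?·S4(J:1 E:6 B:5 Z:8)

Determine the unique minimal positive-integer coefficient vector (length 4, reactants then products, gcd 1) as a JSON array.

Coefficients: [6, 1, 2, 2]

J: 6·0+1·0+2·1 = 2 | 2·1 = 2
E: 6·2+1·0+2·0 = 12 | 2·6 = 12
B: 6·0+1·6+2·2 = 10 | 2·5 = 10
Z: 6·0+1·0+2·8 = 16 | 2·8 = 16
gcd(6,1,2,2) = 1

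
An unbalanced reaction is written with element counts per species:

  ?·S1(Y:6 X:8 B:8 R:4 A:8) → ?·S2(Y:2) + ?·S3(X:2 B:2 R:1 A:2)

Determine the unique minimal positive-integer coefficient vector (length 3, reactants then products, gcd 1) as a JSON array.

Coefficients: [1, 3, 4]

Y: 1·6 = 6 | 3·2+4·0 = 6
X: 1·8 = 8 | 3·0+4·2 = 8
B: 1·8 = 8 | 3·0+4·2 = 8
R: 1·4 = 4 | 3·0+4·1 = 4
A: 1·8 = 8 | 3·0+4·2 = 8
gcd(1,3,4) = 1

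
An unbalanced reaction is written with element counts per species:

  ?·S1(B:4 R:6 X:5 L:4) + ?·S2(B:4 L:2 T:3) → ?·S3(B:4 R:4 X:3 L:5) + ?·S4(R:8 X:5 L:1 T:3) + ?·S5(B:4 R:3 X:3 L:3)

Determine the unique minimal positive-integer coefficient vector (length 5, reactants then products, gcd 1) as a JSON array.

Coefficients: [4, 1, 1, 1, 4]

B: 4·4+1·4 = 20 | 1·4+1·0+4·4 = 20
R: 4·6+1·0 = 24 | 1·4+1·8+4·3 = 24
X: 4·5+1·0 = 20 | 1·3+1·5+4·3 = 20
L: 4·4+1·2 = 18 | 1·5+1·1+4·3 = 18
T: 4·0+1·3 = 3 | 1·0+1·3+4·0 = 3
gcd(4,1,1,1,4) = 1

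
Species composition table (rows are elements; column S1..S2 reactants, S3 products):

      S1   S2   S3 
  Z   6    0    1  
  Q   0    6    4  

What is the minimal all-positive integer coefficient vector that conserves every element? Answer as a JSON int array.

Coefficients: [1, 4, 6]

Z: 1·6+4·0 = 6 | 6·1 = 6
Q: 1·0+4·6 = 24 | 6·4 = 24
gcd(1,4,6) = 1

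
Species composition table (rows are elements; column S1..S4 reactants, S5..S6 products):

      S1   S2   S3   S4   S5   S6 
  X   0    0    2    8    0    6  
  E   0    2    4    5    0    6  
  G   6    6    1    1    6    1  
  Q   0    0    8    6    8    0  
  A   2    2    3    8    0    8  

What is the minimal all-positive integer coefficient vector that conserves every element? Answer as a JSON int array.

Coefficients: [1, 4, 2, 4, 5, 6]

X: 1·0+4·0+2·2+4·8 = 36 | 5·0+6·6 = 36
E: 1·0+4·2+2·4+4·5 = 36 | 5·0+6·6 = 36
G: 1·6+4·6+2·1+4·1 = 36 | 5·6+6·1 = 36
Q: 1·0+4·0+2·8+4·6 = 40 | 5·8+6·0 = 40
A: 1·2+4·2+2·3+4·8 = 48 | 5·0+6·8 = 48
gcd(1,4,2,4,5,6) = 1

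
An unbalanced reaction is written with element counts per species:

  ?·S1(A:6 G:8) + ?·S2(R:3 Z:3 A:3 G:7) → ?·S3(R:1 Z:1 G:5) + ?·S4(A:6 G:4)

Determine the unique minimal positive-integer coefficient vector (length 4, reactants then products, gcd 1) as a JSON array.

Coefficients: [5, 2, 6, 6]

R: 5·0+2·3 = 6 | 6·1+6·0 = 6
Z: 5·0+2·3 = 6 | 6·1+6·0 = 6
A: 5·6+2·3 = 36 | 6·0+6·6 = 36
G: 5·8+2·7 = 54 | 6·5+6·4 = 54
gcd(5,2,6,6) = 1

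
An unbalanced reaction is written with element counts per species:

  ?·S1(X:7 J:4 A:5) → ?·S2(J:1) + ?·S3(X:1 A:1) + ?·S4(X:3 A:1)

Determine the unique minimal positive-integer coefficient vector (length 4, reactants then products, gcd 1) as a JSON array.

X: 1·7 = 7 | 4·0+4·1+1·3 = 7
J: 1·4 = 4 | 4·1+4·0+1·0 = 4
A: 1·5 = 5 | 4·0+4·1+1·1 = 5
gcd(1,4,4,1) = 1

Coefficients: [1, 4, 4, 1]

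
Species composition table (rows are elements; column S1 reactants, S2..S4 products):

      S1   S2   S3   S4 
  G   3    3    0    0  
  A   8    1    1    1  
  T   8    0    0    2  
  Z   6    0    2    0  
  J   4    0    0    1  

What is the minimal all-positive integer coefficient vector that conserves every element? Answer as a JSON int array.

G: 1·3 = 3 | 1·3+3·0+4·0 = 3
A: 1·8 = 8 | 1·1+3·1+4·1 = 8
T: 1·8 = 8 | 1·0+3·0+4·2 = 8
Z: 1·6 = 6 | 1·0+3·2+4·0 = 6
J: 1·4 = 4 | 1·0+3·0+4·1 = 4
gcd(1,1,3,4) = 1

Coefficients: [1, 1, 3, 4]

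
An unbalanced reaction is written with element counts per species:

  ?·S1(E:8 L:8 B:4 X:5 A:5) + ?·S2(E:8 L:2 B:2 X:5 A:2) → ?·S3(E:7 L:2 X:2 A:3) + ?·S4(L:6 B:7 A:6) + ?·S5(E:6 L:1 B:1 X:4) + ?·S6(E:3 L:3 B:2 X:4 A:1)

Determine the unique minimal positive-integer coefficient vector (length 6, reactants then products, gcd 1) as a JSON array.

Coefficients: [2, 4, 3, 1, 3, 3]

E: 2·8+4·8 = 48 | 3·7+1·0+3·6+3·3 = 48
L: 2·8+4·2 = 24 | 3·2+1·6+3·1+3·3 = 24
B: 2·4+4·2 = 16 | 3·0+1·7+3·1+3·2 = 16
X: 2·5+4·5 = 30 | 3·2+1·0+3·4+3·4 = 30
A: 2·5+4·2 = 18 | 3·3+1·6+3·0+3·1 = 18
gcd(2,4,3,1,3,3) = 1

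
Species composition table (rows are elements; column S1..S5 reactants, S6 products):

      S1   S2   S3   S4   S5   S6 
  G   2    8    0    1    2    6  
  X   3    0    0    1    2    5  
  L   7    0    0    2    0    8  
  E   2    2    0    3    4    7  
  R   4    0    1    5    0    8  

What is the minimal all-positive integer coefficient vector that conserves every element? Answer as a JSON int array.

Coefficients: [4, 1, 6, 2, 3, 4]

G: 4·2+1·8+6·0+2·1+3·2 = 24 | 4·6 = 24
X: 4·3+1·0+6·0+2·1+3·2 = 20 | 4·5 = 20
L: 4·7+1·0+6·0+2·2+3·0 = 32 | 4·8 = 32
E: 4·2+1·2+6·0+2·3+3·4 = 28 | 4·7 = 28
R: 4·4+1·0+6·1+2·5+3·0 = 32 | 4·8 = 32
gcd(4,1,6,2,3,4) = 1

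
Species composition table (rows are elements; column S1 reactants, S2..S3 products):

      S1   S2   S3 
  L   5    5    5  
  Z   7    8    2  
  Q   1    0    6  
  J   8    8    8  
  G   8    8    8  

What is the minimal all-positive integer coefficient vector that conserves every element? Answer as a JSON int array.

Coefficients: [6, 5, 1]

L: 6·5 = 30 | 5·5+1·5 = 30
Z: 6·7 = 42 | 5·8+1·2 = 42
Q: 6·1 = 6 | 5·0+1·6 = 6
J: 6·8 = 48 | 5·8+1·8 = 48
G: 6·8 = 48 | 5·8+1·8 = 48
gcd(6,5,1) = 1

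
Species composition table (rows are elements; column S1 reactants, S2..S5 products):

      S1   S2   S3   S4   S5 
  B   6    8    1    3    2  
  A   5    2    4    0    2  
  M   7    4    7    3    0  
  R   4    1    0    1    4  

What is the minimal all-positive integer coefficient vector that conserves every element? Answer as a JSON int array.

Coefficients: [6, 2, 4, 2, 5]

B: 6·6 = 36 | 2·8+4·1+2·3+5·2 = 36
A: 6·5 = 30 | 2·2+4·4+2·0+5·2 = 30
M: 6·7 = 42 | 2·4+4·7+2·3+5·0 = 42
R: 6·4 = 24 | 2·1+4·0+2·1+5·4 = 24
gcd(6,2,4,2,5) = 1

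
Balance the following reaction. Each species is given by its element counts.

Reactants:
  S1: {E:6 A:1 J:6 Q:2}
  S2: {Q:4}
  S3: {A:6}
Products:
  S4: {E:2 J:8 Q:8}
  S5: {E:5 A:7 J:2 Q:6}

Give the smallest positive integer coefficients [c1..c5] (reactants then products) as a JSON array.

Coefficients: [2, 4, 2, 1, 2]

E: 2·6+4·0+2·0 = 12 | 1·2+2·5 = 12
A: 2·1+4·0+2·6 = 14 | 1·0+2·7 = 14
J: 2·6+4·0+2·0 = 12 | 1·8+2·2 = 12
Q: 2·2+4·4+2·0 = 20 | 1·8+2·6 = 20
gcd(2,4,2,1,2) = 1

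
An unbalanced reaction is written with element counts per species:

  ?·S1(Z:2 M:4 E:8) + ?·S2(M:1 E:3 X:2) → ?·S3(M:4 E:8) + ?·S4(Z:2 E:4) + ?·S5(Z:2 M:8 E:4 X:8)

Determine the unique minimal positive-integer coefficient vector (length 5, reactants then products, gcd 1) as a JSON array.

Coefficients: [5, 4, 4, 4, 1]

Z: 5·2+4·0 = 10 | 4·0+4·2+1·2 = 10
M: 5·4+4·1 = 24 | 4·4+4·0+1·8 = 24
E: 5·8+4·3 = 52 | 4·8+4·4+1·4 = 52
X: 5·0+4·2 = 8 | 4·0+4·0+1·8 = 8
gcd(5,4,4,4,1) = 1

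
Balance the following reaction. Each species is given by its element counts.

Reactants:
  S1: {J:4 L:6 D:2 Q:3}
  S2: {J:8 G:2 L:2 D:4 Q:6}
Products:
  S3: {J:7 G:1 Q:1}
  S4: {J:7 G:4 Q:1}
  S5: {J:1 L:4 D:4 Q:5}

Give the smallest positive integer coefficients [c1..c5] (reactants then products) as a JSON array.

J: 2·4+4·8 = 40 | 4·7+1·7+5·1 = 40
G: 2·0+4·2 = 8 | 4·1+1·4+5·0 = 8
L: 2·6+4·2 = 20 | 4·0+1·0+5·4 = 20
D: 2·2+4·4 = 20 | 4·0+1·0+5·4 = 20
Q: 2·3+4·6 = 30 | 4·1+1·1+5·5 = 30
gcd(2,4,4,1,5) = 1

Coefficients: [2, 4, 4, 1, 5]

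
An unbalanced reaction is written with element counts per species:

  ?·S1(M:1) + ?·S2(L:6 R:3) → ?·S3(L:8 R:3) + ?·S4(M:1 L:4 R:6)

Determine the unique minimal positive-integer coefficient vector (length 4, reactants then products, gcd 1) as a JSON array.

M: 1·1+6·0 = 1 | 4·0+1·1 = 1
L: 1·0+6·6 = 36 | 4·8+1·4 = 36
R: 1·0+6·3 = 18 | 4·3+1·6 = 18
gcd(1,6,4,1) = 1

Coefficients: [1, 6, 4, 1]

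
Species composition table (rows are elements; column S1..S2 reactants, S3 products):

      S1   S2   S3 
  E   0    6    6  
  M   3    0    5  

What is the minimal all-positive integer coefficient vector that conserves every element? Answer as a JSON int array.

E: 5·0+3·6 = 18 | 3·6 = 18
M: 5·3+3·0 = 15 | 3·5 = 15
gcd(5,3,3) = 1

Coefficients: [5, 3, 3]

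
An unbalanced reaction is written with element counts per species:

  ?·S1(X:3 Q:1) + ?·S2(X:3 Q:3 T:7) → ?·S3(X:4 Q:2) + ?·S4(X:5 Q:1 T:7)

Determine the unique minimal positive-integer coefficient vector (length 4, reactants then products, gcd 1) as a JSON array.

X: 6·3+1·3 = 21 | 4·4+1·5 = 21
Q: 6·1+1·3 = 9 | 4·2+1·1 = 9
T: 6·0+1·7 = 7 | 4·0+1·7 = 7
gcd(6,1,4,1) = 1

Coefficients: [6, 1, 4, 1]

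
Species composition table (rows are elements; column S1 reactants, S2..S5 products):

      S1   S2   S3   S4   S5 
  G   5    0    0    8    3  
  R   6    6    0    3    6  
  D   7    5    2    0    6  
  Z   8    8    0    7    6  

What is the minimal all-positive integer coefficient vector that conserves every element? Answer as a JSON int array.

G: 5·5 = 25 | 1·0+6·0+2·8+3·3 = 25
R: 5·6 = 30 | 1·6+6·0+2·3+3·6 = 30
D: 5·7 = 35 | 1·5+6·2+2·0+3·6 = 35
Z: 5·8 = 40 | 1·8+6·0+2·7+3·6 = 40
gcd(5,1,6,2,3) = 1

Coefficients: [5, 1, 6, 2, 3]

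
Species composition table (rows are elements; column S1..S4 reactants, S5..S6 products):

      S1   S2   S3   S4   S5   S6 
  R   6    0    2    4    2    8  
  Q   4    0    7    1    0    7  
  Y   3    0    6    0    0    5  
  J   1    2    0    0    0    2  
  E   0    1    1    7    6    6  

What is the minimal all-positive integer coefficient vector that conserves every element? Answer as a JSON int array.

Coefficients: [4, 4, 3, 5, 1, 6]

R: 4·6+4·0+3·2+5·4 = 50 | 1·2+6·8 = 50
Q: 4·4+4·0+3·7+5·1 = 42 | 1·0+6·7 = 42
Y: 4·3+4·0+3·6+5·0 = 30 | 1·0+6·5 = 30
J: 4·1+4·2+3·0+5·0 = 12 | 1·0+6·2 = 12
E: 4·0+4·1+3·1+5·7 = 42 | 1·6+6·6 = 42
gcd(4,4,3,5,1,6) = 1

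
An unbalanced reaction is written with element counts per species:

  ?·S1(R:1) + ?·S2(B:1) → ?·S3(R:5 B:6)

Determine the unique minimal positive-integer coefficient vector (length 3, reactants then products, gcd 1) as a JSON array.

R: 5·1+6·0 = 5 | 1·5 = 5
B: 5·0+6·1 = 6 | 1·6 = 6
gcd(5,6,1) = 1

Coefficients: [5, 6, 1]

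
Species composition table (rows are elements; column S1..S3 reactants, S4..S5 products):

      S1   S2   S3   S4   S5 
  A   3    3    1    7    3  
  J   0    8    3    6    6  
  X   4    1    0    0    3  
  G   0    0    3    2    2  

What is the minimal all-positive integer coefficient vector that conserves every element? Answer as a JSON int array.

A: 3·3+3·3+4·1 = 22 | 1·7+5·3 = 22
J: 3·0+3·8+4·3 = 36 | 1·6+5·6 = 36
X: 3·4+3·1+4·0 = 15 | 1·0+5·3 = 15
G: 3·0+3·0+4·3 = 12 | 1·2+5·2 = 12
gcd(3,3,4,1,5) = 1

Coefficients: [3, 3, 4, 1, 5]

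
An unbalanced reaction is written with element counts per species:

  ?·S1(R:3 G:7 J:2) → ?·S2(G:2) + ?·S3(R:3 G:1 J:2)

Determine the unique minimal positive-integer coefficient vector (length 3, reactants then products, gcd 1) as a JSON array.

Coefficients: [1, 3, 1]

R: 1·3 = 3 | 3·0+1·3 = 3
G: 1·7 = 7 | 3·2+1·1 = 7
J: 1·2 = 2 | 3·0+1·2 = 2
gcd(1,3,1) = 1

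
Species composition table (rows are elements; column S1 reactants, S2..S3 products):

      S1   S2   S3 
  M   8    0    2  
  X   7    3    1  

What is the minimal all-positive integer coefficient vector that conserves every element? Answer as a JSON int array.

M: 1·8 = 8 | 1·0+4·2 = 8
X: 1·7 = 7 | 1·3+4·1 = 7
gcd(1,1,4) = 1

Coefficients: [1, 1, 4]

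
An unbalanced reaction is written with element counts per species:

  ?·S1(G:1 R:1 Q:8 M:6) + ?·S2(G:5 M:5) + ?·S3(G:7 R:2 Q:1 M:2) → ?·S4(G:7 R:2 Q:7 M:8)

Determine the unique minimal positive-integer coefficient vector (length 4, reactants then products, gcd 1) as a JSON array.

G: 4·1+2·5+3·7 = 35 | 5·7 = 35
R: 4·1+2·0+3·2 = 10 | 5·2 = 10
Q: 4·8+2·0+3·1 = 35 | 5·7 = 35
M: 4·6+2·5+3·2 = 40 | 5·8 = 40
gcd(4,2,3,5) = 1

Coefficients: [4, 2, 3, 5]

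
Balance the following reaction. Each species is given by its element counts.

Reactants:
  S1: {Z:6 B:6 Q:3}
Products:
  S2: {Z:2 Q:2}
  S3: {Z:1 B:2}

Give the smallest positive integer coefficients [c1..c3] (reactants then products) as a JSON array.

Coefficients: [2, 3, 6]

Z: 2·6 = 12 | 3·2+6·1 = 12
B: 2·6 = 12 | 3·0+6·2 = 12
Q: 2·3 = 6 | 3·2+6·0 = 6
gcd(2,3,6) = 1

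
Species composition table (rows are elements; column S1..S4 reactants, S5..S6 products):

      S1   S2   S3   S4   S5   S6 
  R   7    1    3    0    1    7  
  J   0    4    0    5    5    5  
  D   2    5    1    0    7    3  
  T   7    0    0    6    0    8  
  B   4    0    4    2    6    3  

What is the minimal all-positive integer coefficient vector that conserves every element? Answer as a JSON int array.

R: 2·7+5·1+4·3+3·0 = 31 | 3·1+4·7 = 31
J: 2·0+5·4+4·0+3·5 = 35 | 3·5+4·5 = 35
D: 2·2+5·5+4·1+3·0 = 33 | 3·7+4·3 = 33
T: 2·7+5·0+4·0+3·6 = 32 | 3·0+4·8 = 32
B: 2·4+5·0+4·4+3·2 = 30 | 3·6+4·3 = 30
gcd(2,5,4,3,3,4) = 1

Coefficients: [2, 5, 4, 3, 3, 4]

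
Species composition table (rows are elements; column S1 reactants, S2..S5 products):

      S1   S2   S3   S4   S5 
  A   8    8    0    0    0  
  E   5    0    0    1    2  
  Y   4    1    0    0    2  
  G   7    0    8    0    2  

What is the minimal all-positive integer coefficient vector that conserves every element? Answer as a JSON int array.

Coefficients: [2, 2, 1, 4, 3]

A: 2·8 = 16 | 2·8+1·0+4·0+3·0 = 16
E: 2·5 = 10 | 2·0+1·0+4·1+3·2 = 10
Y: 2·4 = 8 | 2·1+1·0+4·0+3·2 = 8
G: 2·7 = 14 | 2·0+1·8+4·0+3·2 = 14
gcd(2,2,1,4,3) = 1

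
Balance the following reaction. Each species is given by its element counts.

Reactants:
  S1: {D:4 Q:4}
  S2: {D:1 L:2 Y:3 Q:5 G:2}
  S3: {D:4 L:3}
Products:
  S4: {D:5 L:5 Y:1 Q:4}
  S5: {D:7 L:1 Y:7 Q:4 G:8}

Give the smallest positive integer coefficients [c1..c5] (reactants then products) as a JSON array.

D: 1·4+4·1+6·4 = 32 | 5·5+1·7 = 32
L: 1·0+4·2+6·3 = 26 | 5·5+1·1 = 26
Y: 1·0+4·3+6·0 = 12 | 5·1+1·7 = 12
Q: 1·4+4·5+6·0 = 24 | 5·4+1·4 = 24
G: 1·0+4·2+6·0 = 8 | 5·0+1·8 = 8
gcd(1,4,6,5,1) = 1

Coefficients: [1, 4, 6, 5, 1]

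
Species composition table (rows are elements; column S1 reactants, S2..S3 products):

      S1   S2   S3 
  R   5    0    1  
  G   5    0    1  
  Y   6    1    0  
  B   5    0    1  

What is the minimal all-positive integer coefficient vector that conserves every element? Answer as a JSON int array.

Coefficients: [1, 6, 5]

R: 1·5 = 5 | 6·0+5·1 = 5
G: 1·5 = 5 | 6·0+5·1 = 5
Y: 1·6 = 6 | 6·1+5·0 = 6
B: 1·5 = 5 | 6·0+5·1 = 5
gcd(1,6,5) = 1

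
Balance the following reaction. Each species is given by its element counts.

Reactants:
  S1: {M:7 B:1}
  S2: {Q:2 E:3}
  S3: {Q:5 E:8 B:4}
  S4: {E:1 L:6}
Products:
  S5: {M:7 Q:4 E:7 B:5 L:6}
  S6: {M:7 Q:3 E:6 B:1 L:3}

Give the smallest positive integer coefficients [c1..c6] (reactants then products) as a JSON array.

Coefficients: [6, 1, 4, 5, 4, 2]

M: 6·7+1·0+4·0+5·0 = 42 | 4·7+2·7 = 42
Q: 6·0+1·2+4·5+5·0 = 22 | 4·4+2·3 = 22
E: 6·0+1·3+4·8+5·1 = 40 | 4·7+2·6 = 40
B: 6·1+1·0+4·4+5·0 = 22 | 4·5+2·1 = 22
L: 6·0+1·0+4·0+5·6 = 30 | 4·6+2·3 = 30
gcd(6,1,4,5,4,2) = 1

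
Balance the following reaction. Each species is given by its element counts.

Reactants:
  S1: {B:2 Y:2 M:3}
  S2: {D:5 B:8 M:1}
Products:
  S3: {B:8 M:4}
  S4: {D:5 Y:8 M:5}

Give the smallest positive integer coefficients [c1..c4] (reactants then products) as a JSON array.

D: 4·0+1·5 = 5 | 2·0+1·5 = 5
B: 4·2+1·8 = 16 | 2·8+1·0 = 16
Y: 4·2+1·0 = 8 | 2·0+1·8 = 8
M: 4·3+1·1 = 13 | 2·4+1·5 = 13
gcd(4,1,2,1) = 1

Coefficients: [4, 1, 2, 1]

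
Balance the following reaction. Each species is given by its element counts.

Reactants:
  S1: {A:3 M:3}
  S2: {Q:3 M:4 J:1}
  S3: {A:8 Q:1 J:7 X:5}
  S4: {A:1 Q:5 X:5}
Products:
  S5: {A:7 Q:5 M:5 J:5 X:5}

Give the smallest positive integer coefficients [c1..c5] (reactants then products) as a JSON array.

Coefficients: [3, 4, 3, 2, 5]

A: 3·3+4·0+3·8+2·1 = 35 | 5·7 = 35
Q: 3·0+4·3+3·1+2·5 = 25 | 5·5 = 25
M: 3·3+4·4+3·0+2·0 = 25 | 5·5 = 25
J: 3·0+4·1+3·7+2·0 = 25 | 5·5 = 25
X: 3·0+4·0+3·5+2·5 = 25 | 5·5 = 25
gcd(3,4,3,2,5) = 1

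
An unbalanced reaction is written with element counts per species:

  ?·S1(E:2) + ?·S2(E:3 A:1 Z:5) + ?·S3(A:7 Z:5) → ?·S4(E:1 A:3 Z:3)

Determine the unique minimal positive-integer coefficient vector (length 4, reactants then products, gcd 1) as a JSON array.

Coefficients: [1, 1, 2, 5]

E: 1·2+1·3+2·0 = 5 | 5·1 = 5
A: 1·0+1·1+2·7 = 15 | 5·3 = 15
Z: 1·0+1·5+2·5 = 15 | 5·3 = 15
gcd(1,1,2,5) = 1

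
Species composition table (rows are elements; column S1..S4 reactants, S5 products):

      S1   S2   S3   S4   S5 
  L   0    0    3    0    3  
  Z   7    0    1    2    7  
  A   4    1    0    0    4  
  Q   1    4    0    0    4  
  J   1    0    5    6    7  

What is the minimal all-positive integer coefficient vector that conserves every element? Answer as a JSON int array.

L: 4·0+4·0+5·3+1·0 = 15 | 5·3 = 15
Z: 4·7+4·0+5·1+1·2 = 35 | 5·7 = 35
A: 4·4+4·1+5·0+1·0 = 20 | 5·4 = 20
Q: 4·1+4·4+5·0+1·0 = 20 | 5·4 = 20
J: 4·1+4·0+5·5+1·6 = 35 | 5·7 = 35
gcd(4,4,5,1,5) = 1

Coefficients: [4, 4, 5, 1, 5]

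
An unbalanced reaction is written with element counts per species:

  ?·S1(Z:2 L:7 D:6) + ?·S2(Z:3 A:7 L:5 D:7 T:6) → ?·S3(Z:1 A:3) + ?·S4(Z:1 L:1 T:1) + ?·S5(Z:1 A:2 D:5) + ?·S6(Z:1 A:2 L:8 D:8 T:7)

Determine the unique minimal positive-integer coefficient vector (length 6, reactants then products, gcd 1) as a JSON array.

Coefficients: [1, 4, 6, 3, 2, 3]

Z: 1·2+4·3 = 14 | 6·1+3·1+2·1+3·1 = 14
A: 1·0+4·7 = 28 | 6·3+3·0+2·2+3·2 = 28
L: 1·7+4·5 = 27 | 6·0+3·1+2·0+3·8 = 27
D: 1·6+4·7 = 34 | 6·0+3·0+2·5+3·8 = 34
T: 1·0+4·6 = 24 | 6·0+3·1+2·0+3·7 = 24
gcd(1,4,6,3,2,3) = 1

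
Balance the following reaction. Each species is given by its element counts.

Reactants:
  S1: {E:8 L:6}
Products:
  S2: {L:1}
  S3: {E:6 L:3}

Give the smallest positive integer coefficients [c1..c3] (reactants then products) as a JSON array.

Coefficients: [3, 6, 4]

E: 3·8 = 24 | 6·0+4·6 = 24
L: 3·6 = 18 | 6·1+4·3 = 18
gcd(3,6,4) = 1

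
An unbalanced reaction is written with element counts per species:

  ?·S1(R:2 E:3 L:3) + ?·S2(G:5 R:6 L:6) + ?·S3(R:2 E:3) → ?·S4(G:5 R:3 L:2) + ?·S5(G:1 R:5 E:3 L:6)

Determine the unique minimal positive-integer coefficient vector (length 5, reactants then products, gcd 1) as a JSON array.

Coefficients: [4, 4, 1, 3, 5]

G: 4·0+4·5+1·0 = 20 | 3·5+5·1 = 20
R: 4·2+4·6+1·2 = 34 | 3·3+5·5 = 34
E: 4·3+4·0+1·3 = 15 | 3·0+5·3 = 15
L: 4·3+4·6+1·0 = 36 | 3·2+5·6 = 36
gcd(4,4,1,3,5) = 1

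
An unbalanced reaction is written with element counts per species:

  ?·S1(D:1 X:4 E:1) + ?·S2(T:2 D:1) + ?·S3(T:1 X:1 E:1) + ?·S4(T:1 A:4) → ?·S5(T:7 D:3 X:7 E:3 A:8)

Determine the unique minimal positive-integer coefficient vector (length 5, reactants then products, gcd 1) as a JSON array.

T: 4·0+5·2+5·1+6·1 = 21 | 3·7 = 21
D: 4·1+5·1+5·0+6·0 = 9 | 3·3 = 9
X: 4·4+5·0+5·1+6·0 = 21 | 3·7 = 21
E: 4·1+5·0+5·1+6·0 = 9 | 3·3 = 9
A: 4·0+5·0+5·0+6·4 = 24 | 3·8 = 24
gcd(4,5,5,6,3) = 1

Coefficients: [4, 5, 5, 6, 3]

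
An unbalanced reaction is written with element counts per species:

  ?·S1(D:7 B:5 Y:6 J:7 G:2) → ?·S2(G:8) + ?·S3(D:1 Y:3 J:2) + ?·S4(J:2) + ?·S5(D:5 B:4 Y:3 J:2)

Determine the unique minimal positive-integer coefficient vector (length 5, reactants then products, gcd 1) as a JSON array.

D: 4·7 = 28 | 1·0+3·1+6·0+5·5 = 28
B: 4·5 = 20 | 1·0+3·0+6·0+5·4 = 20
Y: 4·6 = 24 | 1·0+3·3+6·0+5·3 = 24
J: 4·7 = 28 | 1·0+3·2+6·2+5·2 = 28
G: 4·2 = 8 | 1·8+3·0+6·0+5·0 = 8
gcd(4,1,3,6,5) = 1

Coefficients: [4, 1, 3, 6, 5]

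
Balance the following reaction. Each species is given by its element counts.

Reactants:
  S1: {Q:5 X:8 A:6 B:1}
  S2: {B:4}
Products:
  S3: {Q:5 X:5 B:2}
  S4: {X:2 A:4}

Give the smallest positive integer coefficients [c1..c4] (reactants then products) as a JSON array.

Q: 4·5+1·0 = 20 | 4·5+6·0 = 20
X: 4·8+1·0 = 32 | 4·5+6·2 = 32
A: 4·6+1·0 = 24 | 4·0+6·4 = 24
B: 4·1+1·4 = 8 | 4·2+6·0 = 8
gcd(4,1,4,6) = 1

Coefficients: [4, 1, 4, 6]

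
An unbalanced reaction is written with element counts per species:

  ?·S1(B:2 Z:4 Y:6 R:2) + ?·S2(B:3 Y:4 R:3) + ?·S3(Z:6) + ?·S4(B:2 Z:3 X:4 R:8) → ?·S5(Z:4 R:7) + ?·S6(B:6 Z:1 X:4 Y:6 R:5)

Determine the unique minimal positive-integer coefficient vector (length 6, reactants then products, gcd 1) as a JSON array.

B: 1·2+6·3+1·0+5·2 = 30 | 5·0+5·6 = 30
Z: 1·4+6·0+1·6+5·3 = 25 | 5·4+5·1 = 25
X: 1·0+6·0+1·0+5·4 = 20 | 5·0+5·4 = 20
Y: 1·6+6·4+1·0+5·0 = 30 | 5·0+5·6 = 30
R: 1·2+6·3+1·0+5·8 = 60 | 5·7+5·5 = 60
gcd(1,6,1,5,5,5) = 1

Coefficients: [1, 6, 1, 5, 5, 5]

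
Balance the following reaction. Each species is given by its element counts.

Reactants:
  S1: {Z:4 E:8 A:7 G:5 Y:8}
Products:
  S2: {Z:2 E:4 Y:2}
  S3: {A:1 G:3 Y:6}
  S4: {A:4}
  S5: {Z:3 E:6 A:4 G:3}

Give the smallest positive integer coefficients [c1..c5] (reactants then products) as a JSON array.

Z: 6·4 = 24 | 6·2+6·0+5·0+4·3 = 24
E: 6·8 = 48 | 6·4+6·0+5·0+4·6 = 48
A: 6·7 = 42 | 6·0+6·1+5·4+4·4 = 42
G: 6·5 = 30 | 6·0+6·3+5·0+4·3 = 30
Y: 6·8 = 48 | 6·2+6·6+5·0+4·0 = 48
gcd(6,6,6,5,4) = 1

Coefficients: [6, 6, 6, 5, 4]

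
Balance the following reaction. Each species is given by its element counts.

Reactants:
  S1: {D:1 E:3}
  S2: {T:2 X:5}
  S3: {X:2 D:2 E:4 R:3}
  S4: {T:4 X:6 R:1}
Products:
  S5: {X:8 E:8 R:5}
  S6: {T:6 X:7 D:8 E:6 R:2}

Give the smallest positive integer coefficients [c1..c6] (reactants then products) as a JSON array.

Coefficients: [4, 4, 6, 1, 3, 2]

T: 4·0+4·2+6·0+1·4 = 12 | 3·0+2·6 = 12
X: 4·0+4·5+6·2+1·6 = 38 | 3·8+2·7 = 38
D: 4·1+4·0+6·2+1·0 = 16 | 3·0+2·8 = 16
E: 4·3+4·0+6·4+1·0 = 36 | 3·8+2·6 = 36
R: 4·0+4·0+6·3+1·1 = 19 | 3·5+2·2 = 19
gcd(4,4,6,1,3,2) = 1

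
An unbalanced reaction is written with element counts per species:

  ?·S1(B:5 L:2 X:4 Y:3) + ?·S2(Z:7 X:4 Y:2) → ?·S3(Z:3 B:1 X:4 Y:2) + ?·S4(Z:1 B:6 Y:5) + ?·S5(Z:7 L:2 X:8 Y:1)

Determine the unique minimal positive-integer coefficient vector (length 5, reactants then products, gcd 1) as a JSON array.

Coefficients: [5, 6, 1, 4, 5]

Z: 5·0+6·7 = 42 | 1·3+4·1+5·7 = 42
B: 5·5+6·0 = 25 | 1·1+4·6+5·0 = 25
L: 5·2+6·0 = 10 | 1·0+4·0+5·2 = 10
X: 5·4+6·4 = 44 | 1·4+4·0+5·8 = 44
Y: 5·3+6·2 = 27 | 1·2+4·5+5·1 = 27
gcd(5,6,1,4,5) = 1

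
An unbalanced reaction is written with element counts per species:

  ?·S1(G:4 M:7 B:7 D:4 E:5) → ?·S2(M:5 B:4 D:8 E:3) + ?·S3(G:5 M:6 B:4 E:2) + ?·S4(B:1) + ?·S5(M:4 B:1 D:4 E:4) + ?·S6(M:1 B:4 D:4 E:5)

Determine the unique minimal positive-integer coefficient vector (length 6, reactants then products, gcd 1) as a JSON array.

G: 5·4 = 20 | 1·0+4·5+6·0+1·0+2·0 = 20
M: 5·7 = 35 | 1·5+4·6+6·0+1·4+2·1 = 35
B: 5·7 = 35 | 1·4+4·4+6·1+1·1+2·4 = 35
D: 5·4 = 20 | 1·8+4·0+6·0+1·4+2·4 = 20
E: 5·5 = 25 | 1·3+4·2+6·0+1·4+2·5 = 25
gcd(5,1,4,6,1,2) = 1

Coefficients: [5, 1, 4, 6, 1, 2]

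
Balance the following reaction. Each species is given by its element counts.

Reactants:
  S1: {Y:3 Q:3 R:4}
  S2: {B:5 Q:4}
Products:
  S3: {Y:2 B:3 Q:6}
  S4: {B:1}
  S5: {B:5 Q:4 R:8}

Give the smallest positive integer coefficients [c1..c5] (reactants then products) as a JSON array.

Y: 2·3+4·0 = 6 | 3·2+6·0+1·0 = 6
B: 2·0+4·5 = 20 | 3·3+6·1+1·5 = 20
Q: 2·3+4·4 = 22 | 3·6+6·0+1·4 = 22
R: 2·4+4·0 = 8 | 3·0+6·0+1·8 = 8
gcd(2,4,3,6,1) = 1

Coefficients: [2, 4, 3, 6, 1]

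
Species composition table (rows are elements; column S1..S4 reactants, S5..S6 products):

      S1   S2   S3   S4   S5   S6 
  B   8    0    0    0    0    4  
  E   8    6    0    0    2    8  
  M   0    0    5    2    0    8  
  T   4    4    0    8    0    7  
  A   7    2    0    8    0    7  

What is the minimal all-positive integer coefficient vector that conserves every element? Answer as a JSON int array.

Coefficients: [2, 3, 6, 1, 1, 4]

B: 2·8+3·0+6·0+1·0 = 16 | 1·0+4·4 = 16
E: 2·8+3·6+6·0+1·0 = 34 | 1·2+4·8 = 34
M: 2·0+3·0+6·5+1·2 = 32 | 1·0+4·8 = 32
T: 2·4+3·4+6·0+1·8 = 28 | 1·0+4·7 = 28
A: 2·7+3·2+6·0+1·8 = 28 | 1·0+4·7 = 28
gcd(2,3,6,1,1,4) = 1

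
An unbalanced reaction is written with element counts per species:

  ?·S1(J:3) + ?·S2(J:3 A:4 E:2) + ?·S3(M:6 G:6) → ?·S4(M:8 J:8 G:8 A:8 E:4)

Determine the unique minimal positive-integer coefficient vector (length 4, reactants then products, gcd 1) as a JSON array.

M: 2·0+6·0+4·6 = 24 | 3·8 = 24
J: 2·3+6·3+4·0 = 24 | 3·8 = 24
G: 2·0+6·0+4·6 = 24 | 3·8 = 24
A: 2·0+6·4+4·0 = 24 | 3·8 = 24
E: 2·0+6·2+4·0 = 12 | 3·4 = 12
gcd(2,6,4,3) = 1

Coefficients: [2, 6, 4, 3]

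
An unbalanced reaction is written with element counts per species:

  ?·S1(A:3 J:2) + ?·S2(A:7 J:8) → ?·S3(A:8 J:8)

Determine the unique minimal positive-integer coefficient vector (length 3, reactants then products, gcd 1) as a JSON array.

A: 4·3+4·7 = 40 | 5·8 = 40
J: 4·2+4·8 = 40 | 5·8 = 40
gcd(4,4,5) = 1

Coefficients: [4, 4, 5]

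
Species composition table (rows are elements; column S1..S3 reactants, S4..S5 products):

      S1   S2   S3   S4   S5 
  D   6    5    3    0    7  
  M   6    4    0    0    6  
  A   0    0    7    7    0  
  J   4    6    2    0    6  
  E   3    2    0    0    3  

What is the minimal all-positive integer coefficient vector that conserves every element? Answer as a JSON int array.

Coefficients: [4, 3, 1, 1, 6]

D: 4·6+3·5+1·3 = 42 | 1·0+6·7 = 42
M: 4·6+3·4+1·0 = 36 | 1·0+6·6 = 36
A: 4·0+3·0+1·7 = 7 | 1·7+6·0 = 7
J: 4·4+3·6+1·2 = 36 | 1·0+6·6 = 36
E: 4·3+3·2+1·0 = 18 | 1·0+6·3 = 18
gcd(4,3,1,1,6) = 1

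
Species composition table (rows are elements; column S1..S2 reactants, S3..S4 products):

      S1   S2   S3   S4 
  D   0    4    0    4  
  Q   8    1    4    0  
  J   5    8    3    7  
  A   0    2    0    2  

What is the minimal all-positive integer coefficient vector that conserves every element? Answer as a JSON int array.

Coefficients: [1, 4, 3, 4]

D: 1·0+4·4 = 16 | 3·0+4·4 = 16
Q: 1·8+4·1 = 12 | 3·4+4·0 = 12
J: 1·5+4·8 = 37 | 3·3+4·7 = 37
A: 1·0+4·2 = 8 | 3·0+4·2 = 8
gcd(1,4,3,4) = 1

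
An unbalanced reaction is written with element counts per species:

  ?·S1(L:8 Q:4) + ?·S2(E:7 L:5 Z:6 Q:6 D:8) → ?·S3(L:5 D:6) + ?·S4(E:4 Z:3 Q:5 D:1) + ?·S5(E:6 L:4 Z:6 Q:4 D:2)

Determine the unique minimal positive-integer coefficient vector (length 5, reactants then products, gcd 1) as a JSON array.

Coefficients: [1, 4, 4, 4, 2]

E: 1·0+4·7 = 28 | 4·0+4·4+2·6 = 28
L: 1·8+4·5 = 28 | 4·5+4·0+2·4 = 28
Z: 1·0+4·6 = 24 | 4·0+4·3+2·6 = 24
Q: 1·4+4·6 = 28 | 4·0+4·5+2·4 = 28
D: 1·0+4·8 = 32 | 4·6+4·1+2·2 = 32
gcd(1,4,4,4,2) = 1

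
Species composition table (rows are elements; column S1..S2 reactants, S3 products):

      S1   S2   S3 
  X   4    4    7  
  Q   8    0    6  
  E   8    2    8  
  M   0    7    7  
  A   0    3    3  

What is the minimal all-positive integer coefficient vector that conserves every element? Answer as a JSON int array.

Coefficients: [3, 4, 4]

X: 3·4+4·4 = 28 | 4·7 = 28
Q: 3·8+4·0 = 24 | 4·6 = 24
E: 3·8+4·2 = 32 | 4·8 = 32
M: 3·0+4·7 = 28 | 4·7 = 28
A: 3·0+4·3 = 12 | 4·3 = 12
gcd(3,4,4) = 1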